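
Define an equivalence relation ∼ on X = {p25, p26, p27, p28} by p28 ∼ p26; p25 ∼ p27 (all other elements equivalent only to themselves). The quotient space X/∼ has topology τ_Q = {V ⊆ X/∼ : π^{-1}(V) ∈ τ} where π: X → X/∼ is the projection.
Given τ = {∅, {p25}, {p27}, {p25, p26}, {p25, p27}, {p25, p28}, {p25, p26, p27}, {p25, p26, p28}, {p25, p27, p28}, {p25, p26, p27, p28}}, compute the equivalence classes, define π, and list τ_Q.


X/∼ = {[p25=p27], [p26=p28]}; |τ_Q| = 3.

Equivalence classes: [p25=p27], [p26=p28].
Quotient map π: X → X/∼ sends p25 ↦ [p25=p27], p26 ↦ [p26=p28], p27 ↦ [p25=p27], p28 ↦ [p26=p28].
For each subset V ⊆ X/∼, compute π^{-1}(V) ⊆ X and check whether π^{-1}(V) ∈ τ. V is open in τ_Q iff π^{-1}(V) ∈ τ.
  V = {}: π^{-1}(V) = ∅ ∈ τ ✓.
  V = {[p25=p27]}: π^{-1}(V) = {p25, p27} ∈ τ ✓.
  V = {[p26=p28]}: π^{-1}(V) = {p26, p28} ∉ τ ✗.
  V = {[p25=p27], [p26=p28]}: π^{-1}(V) = {p25, p26, p27, p28} ∈ τ ✓.
Open sets in the quotient: τ_Q = {{}, {[p25=p27]}, {[p25=p27], [p26=p28]}} (3 elements).


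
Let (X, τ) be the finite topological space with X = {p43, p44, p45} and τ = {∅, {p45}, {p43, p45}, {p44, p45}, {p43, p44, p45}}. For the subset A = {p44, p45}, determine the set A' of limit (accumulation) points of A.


A' = {p43, p44}

For each x ∈ X, list the open sets U ∈ τ with x ∈ U, then check whether U ∩ (A ∖ {x}) ≠ ∅ for every such U.
  x = p43: opens ∋ x are {p43, p45}, {p43, p44, p45}; each meets A ∖ {p43}, so x IS a limit point.
  x = p44: opens ∋ x are {p44, p45}, {p43, p44, p45}; each meets A ∖ {p44}, so x IS a limit point.
  x = p45: open {p45} ∋ x has {p45} ∩ (A ∖ {p45}) = ∅, so x is NOT a limit point.
Collecting: A' = {p43, p44}.


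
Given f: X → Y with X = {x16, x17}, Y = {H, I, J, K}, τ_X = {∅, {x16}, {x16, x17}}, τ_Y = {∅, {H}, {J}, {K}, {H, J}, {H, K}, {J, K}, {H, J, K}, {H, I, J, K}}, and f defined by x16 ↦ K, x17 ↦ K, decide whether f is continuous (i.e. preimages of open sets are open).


f IS continuous.

Compute f^{-1}(U) for each U ∈ τ_Y:
  U = ∅: f^{-1}(U) = ∅ ∈ τ_X ✓.
  U = {H}: f^{-1}(U) = ∅ ∈ τ_X ✓.
  U = {J}: f^{-1}(U) = ∅ ∈ τ_X ✓.
  U = {K}: f^{-1}(U) = {x16, x17} ∈ τ_X ✓.
  U = {H, J}: f^{-1}(U) = ∅ ∈ τ_X ✓.
  U = {H, K}: f^{-1}(U) = {x16, x17} ∈ τ_X ✓.
  U = {J, K}: f^{-1}(U) = {x16, x17} ∈ τ_X ✓.
  U = {H, J, K}: f^{-1}(U) = {x16, x17} ∈ τ_X ✓.
  U = {H, I, J, K}: f^{-1}(U) = {x16, x17} ∈ τ_X ✓.
Every preimage lies in τ_X, so f IS continuous.


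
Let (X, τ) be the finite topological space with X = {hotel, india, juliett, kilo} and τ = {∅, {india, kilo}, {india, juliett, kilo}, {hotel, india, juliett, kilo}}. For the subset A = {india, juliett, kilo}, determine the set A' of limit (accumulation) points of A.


A' = {hotel, india, juliett, kilo}

For each x ∈ X, list the open sets U ∈ τ with x ∈ U, then check whether U ∩ (A ∖ {x}) ≠ ∅ for every such U.
  x = hotel: opens ∋ x are {hotel, india, juliett, kilo}; each meets A ∖ {hotel}, so x IS a limit point.
  x = india: opens ∋ x are {india, kilo}, {india, juliett, kilo}, {hotel, india, juliett, kilo}; each meets A ∖ {india}, so x IS a limit point.
  x = juliett: opens ∋ x are {india, juliett, kilo}, {hotel, india, juliett, kilo}; each meets A ∖ {juliett}, so x IS a limit point.
  x = kilo: opens ∋ x are {india, kilo}, {india, juliett, kilo}, {hotel, india, juliett, kilo}; each meets A ∖ {kilo}, so x IS a limit point.
Collecting: A' = {hotel, india, juliett, kilo}.


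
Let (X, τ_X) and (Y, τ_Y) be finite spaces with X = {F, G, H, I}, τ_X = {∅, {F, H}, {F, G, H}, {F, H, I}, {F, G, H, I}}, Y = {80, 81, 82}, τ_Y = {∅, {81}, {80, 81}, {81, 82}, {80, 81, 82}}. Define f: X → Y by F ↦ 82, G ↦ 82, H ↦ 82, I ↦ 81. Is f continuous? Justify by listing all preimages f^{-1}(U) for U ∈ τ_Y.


f is NOT continuous.

Compute f^{-1}(U) for each U ∈ τ_Y:
  U = ∅: f^{-1}(U) = ∅ ∈ τ_X ✓.
  U = {81}: f^{-1}(U) = {I} ∉ τ_X ✗.
  U = {80, 81}: f^{-1}(U) = {I} ∉ τ_X ✗.
  U = {81, 82}: f^{-1}(U) = {F, G, H, I} ∈ τ_X ✓.
  U = {80, 81, 82}: f^{-1}(U) = {F, G, H, I} ∈ τ_X ✓.
Found U = {81} with f^{-1}(U) = {I} not in τ_X. Therefore f is NOT continuous.


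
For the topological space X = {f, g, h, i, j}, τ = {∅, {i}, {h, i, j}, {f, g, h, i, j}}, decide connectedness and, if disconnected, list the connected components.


(X, τ) is connected.

Find clopen sets (U ∈ τ with X ∖ U ∈ τ):
  U = ∅, X ∖ U = {f, g, h, i, j} — both open, so U is clopen.
  U = {f, g, h, i, j}, X ∖ U = ∅ — both open, so U is clopen.
Only trivial clopens (∅ and X) exist, so (X, τ) is connected.
Compute connected components by grouping points that agree on all clopens:
  component: {f, g, h, i, j}


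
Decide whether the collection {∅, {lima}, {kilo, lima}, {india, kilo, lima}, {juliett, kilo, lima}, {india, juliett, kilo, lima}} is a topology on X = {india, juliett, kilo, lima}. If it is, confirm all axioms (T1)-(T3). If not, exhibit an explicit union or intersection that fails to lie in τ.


τ IS a topology on X.

Axiom (T1): ∅ ∈ τ? Yes; X ∈ τ? Yes.
Axiom (T2/T3): check pairwise unions and intersections of members of τ.
All pairwise intersections and unions checked — each lies in τ. Therefore τ satisfies (T1), (T2), (T3): it IS a topology on X.


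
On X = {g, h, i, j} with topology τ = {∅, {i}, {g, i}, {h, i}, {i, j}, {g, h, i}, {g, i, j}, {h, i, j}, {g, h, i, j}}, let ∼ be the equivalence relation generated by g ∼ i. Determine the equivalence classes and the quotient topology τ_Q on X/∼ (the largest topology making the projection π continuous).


X/∼ = {[g=i], [h], [j]}; |τ_Q| = 5.

Equivalence classes: [g=i], [h], [j].
Quotient map π: X → X/∼ sends g ↦ [g=i], h ↦ [h], i ↦ [g=i], j ↦ [j].
For each subset V ⊆ X/∼, compute π^{-1}(V) ⊆ X and check whether π^{-1}(V) ∈ τ. V is open in τ_Q iff π^{-1}(V) ∈ τ.
  V = {}: π^{-1}(V) = ∅ ∈ τ ✓.
  V = {[g=i]}: π^{-1}(V) = {g, i} ∈ τ ✓.
  V = {[h]}: π^{-1}(V) = {h} ∉ τ ✗.
  V = {[g=i], [h]}: π^{-1}(V) = {g, h, i} ∈ τ ✓.
  V = {[j]}: π^{-1}(V) = {j} ∉ τ ✗.
  V = {[g=i], [j]}: π^{-1}(V) = {g, i, j} ∈ τ ✓.
  V = {[h], [j]}: π^{-1}(V) = {h, j} ∉ τ ✗.
  V = {[g=i], [h], [j]}: π^{-1}(V) = {g, h, i, j} ∈ τ ✓.
Open sets in the quotient: τ_Q = {{}, {[g=i]}, {[g=i], [h]}, {[g=i], [j]}, {[g=i], [h], [j]}} (5 elements).


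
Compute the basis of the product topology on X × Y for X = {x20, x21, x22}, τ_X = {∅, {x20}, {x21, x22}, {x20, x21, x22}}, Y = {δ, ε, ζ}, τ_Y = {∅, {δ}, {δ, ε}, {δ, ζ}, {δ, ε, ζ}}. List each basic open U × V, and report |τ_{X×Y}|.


Basis B = {∅ × ∅, {x20} × {δ}, {x20} × {δ, ε}, {x20} × {δ, ζ}, {x21, x22} × {δ}, {x20} × {δ, ε, ζ}, {x20, x21, x22} × {δ}, {x21, x22} × {δ, ε}, {x21, x22} × {δ, ζ}, {x20, x21, x22} × {δ, ε}, {x20, x21, x22} × {δ, ζ}, {x21, x22} × {δ, ε, ζ}, {x20, x21, x22} × {δ, ε, ζ}}; |τ_{X×Y}| = 25.

Enumerate products U × V with U ∈ τ_X, V ∈ τ_Y (deduplicated):
  ∅ × ∅ = {} (∅)
  {x20} × {δ} = {(x20,δ)}
  {x20} × {δ, ε} = {(x20,δ), (x20,ε)}
  {x20} × {δ, ζ} = {(x20,δ), (x20,ζ)}
  {x21, x22} × {δ} = {(x21,δ), (x22,δ)}
  {x20} × {δ, ε, ζ} = {(x20,δ), (x20,ε), (x20,ζ)}
  {x20, x21, x22} × {δ} = {(x20,δ), (x21,δ), (x22,δ)}
  {x21, x22} × {δ, ε} = {(x21,δ), (x21,ε), (x22,δ), (x22,ε)}
  {x21, x22} × {δ, ζ} = {(x21,δ), (x21,ζ), (x22,δ), (x22,ζ)}
  {x20, x21, x22} × {δ, ε} = {(x20,δ), (x20,ε), (x21,δ), (x21,ε), (x22,δ), (x22,ε)}
  {x20, x21, x22} × {δ, ζ} = {(x20,δ), (x20,ζ), (x21,δ), (x21,ζ), (x22,δ), (x22,ζ)}
  {x21, x22} × {δ, ε, ζ} = {(x21,δ), (x21,ε), (x21,ζ), (x22,δ), (x22,ε), (x22,ζ)}
  {x20, x21, x22} × {δ, ε, ζ} = {(x20,δ), (x20,ε), (x20,ζ), (x21,δ), (x21,ε), (x21,ζ), (x22,δ), (x22,ε), (x22,ζ)}
These 13 distinct sets form the basis B.
Close under arbitrary unions to get τ_{X×Y}; counting gives |τ_{X×Y}| = 25.


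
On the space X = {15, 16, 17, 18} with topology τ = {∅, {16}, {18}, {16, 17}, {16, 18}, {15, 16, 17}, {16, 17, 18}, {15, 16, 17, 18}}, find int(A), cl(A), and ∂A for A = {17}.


int(A) = ∅, cl(A) = {15, 17}, ∂A = {15, 17}.

Closed sets in (X, τ) are complements of opens:
  closed(X, τ) = {∅, {15}, {18}, {15, 17}, {15, 18}, {15, 16, 17}, {15, 17, 18}, {15, 16, 17, 18}}.
int(A) = ⋃ {U ∈ τ : U ⊆ A}. Opens contained in A: ∅.
Taking the union of these: int(A) = ∅.
cl(A) = ⋂ {C closed : A ⊆ C}. Closed sets containing A: {15, 17}, {15, 16, 17}, {15, 17, 18}, {15, 16, 17, 18}.
Intersecting these: cl(A) = {15, 17}.
∂A = cl(A) ∖ int(A) = {15, 17} ∖ ∅ = {15, 17}.


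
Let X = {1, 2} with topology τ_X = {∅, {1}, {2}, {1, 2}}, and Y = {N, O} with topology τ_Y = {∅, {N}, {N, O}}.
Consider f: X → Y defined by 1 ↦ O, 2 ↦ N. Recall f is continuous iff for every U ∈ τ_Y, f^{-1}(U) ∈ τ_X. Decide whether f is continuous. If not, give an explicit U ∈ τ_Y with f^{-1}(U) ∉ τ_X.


f IS continuous.

Compute f^{-1}(U) for each U ∈ τ_Y:
  U = ∅: f^{-1}(U) = ∅ ∈ τ_X ✓.
  U = {N}: f^{-1}(U) = {2} ∈ τ_X ✓.
  U = {N, O}: f^{-1}(U) = {1, 2} ∈ τ_X ✓.
Every preimage lies in τ_X, so f IS continuous.


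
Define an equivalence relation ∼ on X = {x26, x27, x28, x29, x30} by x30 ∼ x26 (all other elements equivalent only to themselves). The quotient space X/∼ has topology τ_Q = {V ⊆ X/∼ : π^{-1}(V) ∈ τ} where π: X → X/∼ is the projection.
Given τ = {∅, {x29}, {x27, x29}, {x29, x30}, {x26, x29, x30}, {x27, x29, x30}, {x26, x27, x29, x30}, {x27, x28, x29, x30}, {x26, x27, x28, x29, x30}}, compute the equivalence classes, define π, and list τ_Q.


X/∼ = {[x26=x30], [x27], [x28], [x29]}; |τ_Q| = 6.

Equivalence classes: [x26=x30], [x27], [x28], [x29].
Quotient map π: X → X/∼ sends x26 ↦ [x26=x30], x27 ↦ [x27], x28 ↦ [x28], x29 ↦ [x29], x30 ↦ [x26=x30].
For each subset V ⊆ X/∼, compute π^{-1}(V) ⊆ X and check whether π^{-1}(V) ∈ τ. V is open in τ_Q iff π^{-1}(V) ∈ τ.
  V = {}: π^{-1}(V) = ∅ ∈ τ ✓.
  V = {[x26=x30]}: π^{-1}(V) = {x26, x30} ∉ τ ✗.
  V = {[x27]}: π^{-1}(V) = {x27} ∉ τ ✗.
  V = {[x26=x30], [x27]}: π^{-1}(V) = {x26, x27, x30} ∉ τ ✗.
  V = {[x28]}: π^{-1}(V) = {x28} ∉ τ ✗.
  V = {[x26=x30], [x28]}: π^{-1}(V) = {x26, x28, x30} ∉ τ ✗.
  V = {[x27], [x28]}: π^{-1}(V) = {x27, x28} ∉ τ ✗.
  V = {[x26=x30], [x27], [x28]}: π^{-1}(V) = {x26, x27, x28, x30} ∉ τ ✗.
  V = {[x29]}: π^{-1}(V) = {x29} ∈ τ ✓.
  V = {[x26=x30], [x29]}: π^{-1}(V) = {x26, x29, x30} ∈ τ ✓.
  V = {[x27], [x29]}: π^{-1}(V) = {x27, x29} ∈ τ ✓.
  V = {[x26=x30], [x27], [x29]}: π^{-1}(V) = {x26, x27, x29, x30} ∈ τ ✓.
  V = {[x28], [x29]}: π^{-1}(V) = {x28, x29} ∉ τ ✗.
  V = {[x26=x30], [x28], [x29]}: π^{-1}(V) = {x26, x28, x29, x30} ∉ τ ✗.
  V = {[x27], [x28], [x29]}: π^{-1}(V) = {x27, x28, x29} ∉ τ ✗.
  V = {[x26=x30], [x27], [x28], [x29]}: π^{-1}(V) = {x26, x27, x28, x29, x30} ∈ τ ✓.
Open sets in the quotient: τ_Q = {{}, {[x29]}, {[x26=x30], [x29]}, {[x27], [x29]}, {[x26=x30], [x27], [x29]}, {[x26=x30], [x27], [x28], [x29]}} (6 elements).


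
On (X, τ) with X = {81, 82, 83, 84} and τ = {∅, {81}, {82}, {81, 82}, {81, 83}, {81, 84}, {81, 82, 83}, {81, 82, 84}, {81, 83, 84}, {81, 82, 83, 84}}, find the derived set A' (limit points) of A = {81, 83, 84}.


A' = {83, 84}

For each x ∈ X, list the open sets U ∈ τ with x ∈ U, then check whether U ∩ (A ∖ {x}) ≠ ∅ for every such U.
  x = 81: open {81} ∋ x has {81} ∩ (A ∖ {81}) = ∅, so x is NOT a limit point.
  x = 82: open {82} ∋ x has {82} ∩ (A ∖ {82}) = ∅, so x is NOT a limit point.
  x = 83: opens ∋ x are {81, 83}, {81, 82, 83}, {81, 83, 84}, {81, 82, 83, 84}; each meets A ∖ {83}, so x IS a limit point.
  x = 84: opens ∋ x are {81, 84}, {81, 82, 84}, {81, 83, 84}, {81, 82, 83, 84}; each meets A ∖ {84}, so x IS a limit point.
Collecting: A' = {83, 84}.


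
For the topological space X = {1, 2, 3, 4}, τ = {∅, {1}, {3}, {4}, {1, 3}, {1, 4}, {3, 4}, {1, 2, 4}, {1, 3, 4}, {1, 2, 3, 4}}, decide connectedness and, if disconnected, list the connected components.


(X, τ) is disconnected; components = [{3}, {1, 2, 4}].

Find clopen sets (U ∈ τ with X ∖ U ∈ τ):
  U = ∅, X ∖ U = {1, 2, 3, 4} — both open, so U is clopen.
  U = {3}, X ∖ U = {1, 2, 4} — both open, so U is clopen.
  U = {1, 2, 4}, X ∖ U = {3} — both open, so U is clopen.
  U = {1, 2, 3, 4}, X ∖ U = ∅ — both open, so U is clopen.
Nontrivial clopen(s) exist: e.g. {1, 2, 4}. So (X, τ) is disconnected.
Compute connected components by grouping points that agree on all clopens:
  component: {3}
  component: {1, 2, 4}


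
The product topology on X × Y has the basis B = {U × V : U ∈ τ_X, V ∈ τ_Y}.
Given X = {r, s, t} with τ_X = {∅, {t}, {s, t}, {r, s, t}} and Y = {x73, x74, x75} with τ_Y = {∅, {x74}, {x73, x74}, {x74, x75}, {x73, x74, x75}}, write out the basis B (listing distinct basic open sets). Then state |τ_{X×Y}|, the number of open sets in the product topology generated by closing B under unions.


Basis B = {∅ × ∅, {t} × {x74}, {s, t} × {x74}, {t} × {x73, x74}, {t} × {x74, x75}, {r, s, t} × {x74}, {t} × {x73, x74, x75}, {s, t} × {x73, x74}, {s, t} × {x74, x75}, {r, s, t} × {x73, x74}, {r, s, t} × {x74, x75}, {s, t} × {x73, x74, x75}, {r, s, t} × {x73, x74, x75}}; |τ_{X×Y}| = 30.

Enumerate products U × V with U ∈ τ_X, V ∈ τ_Y (deduplicated):
  ∅ × ∅ = {} (∅)
  {t} × {x74} = {(t,x74)}
  {s, t} × {x74} = {(s,x74), (t,x74)}
  {t} × {x73, x74} = {(t,x73), (t,x74)}
  {t} × {x74, x75} = {(t,x74), (t,x75)}
  {r, s, t} × {x74} = {(r,x74), (s,x74), (t,x74)}
  {t} × {x73, x74, x75} = {(t,x73), (t,x74), (t,x75)}
  {s, t} × {x73, x74} = {(s,x73), (s,x74), (t,x73), (t,x74)}
  {s, t} × {x74, x75} = {(s,x74), (s,x75), (t,x74), (t,x75)}
  {r, s, t} × {x73, x74} = {(r,x73), (r,x74), (s,x73), (s,x74), (t,x73), (t,x74)}
  {r, s, t} × {x74, x75} = {(r,x74), (r,x75), (s,x74), (s,x75), (t,x74), (t,x75)}
  {s, t} × {x73, x74, x75} = {(s,x73), (s,x74), (s,x75), (t,x73), (t,x74), (t,x75)}
  {r, s, t} × {x73, x74, x75} = {(r,x73), (r,x74), (r,x75), (s,x73), (s,x74), (s,x75), (t,x73), (t,x74), (t,x75)}
These 13 distinct sets form the basis B.
Close under arbitrary unions to get τ_{X×Y}; counting gives |τ_{X×Y}| = 30.


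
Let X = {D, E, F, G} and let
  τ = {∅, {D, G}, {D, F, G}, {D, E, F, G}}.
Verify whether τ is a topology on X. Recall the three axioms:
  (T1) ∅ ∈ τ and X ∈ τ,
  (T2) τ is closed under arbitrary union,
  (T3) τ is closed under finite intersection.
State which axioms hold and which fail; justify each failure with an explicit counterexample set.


τ IS a topology on X.

Axiom (T1): ∅ ∈ τ? Yes; X ∈ τ? Yes.
Axiom (T2/T3): check pairwise unions and intersections of members of τ.
All pairwise intersections and unions checked — each lies in τ. Therefore τ satisfies (T1), (T2), (T3): it IS a topology on X.


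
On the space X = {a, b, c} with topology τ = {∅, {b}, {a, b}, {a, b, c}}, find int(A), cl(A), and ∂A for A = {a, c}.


int(A) = ∅, cl(A) = {a, c}, ∂A = {a, c}.

Closed sets in (X, τ) are complements of opens:
  closed(X, τ) = {∅, {c}, {a, c}, {a, b, c}}.
int(A) = ⋃ {U ∈ τ : U ⊆ A}. Opens contained in A: ∅.
Taking the union of these: int(A) = ∅.
cl(A) = ⋂ {C closed : A ⊆ C}. Closed sets containing A: {a, c}, {a, b, c}.
Intersecting these: cl(A) = {a, c}.
∂A = cl(A) ∖ int(A) = {a, c} ∖ ∅ = {a, c}.


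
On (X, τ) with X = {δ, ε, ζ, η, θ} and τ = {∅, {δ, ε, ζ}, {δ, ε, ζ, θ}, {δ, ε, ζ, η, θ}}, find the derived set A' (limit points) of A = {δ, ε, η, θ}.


A' = {δ, ε, ζ, η, θ}

For each x ∈ X, list the open sets U ∈ τ with x ∈ U, then check whether U ∩ (A ∖ {x}) ≠ ∅ for every such U.
  x = δ: opens ∋ x are {δ, ε, ζ}, {δ, ε, ζ, θ}, {δ, ε, ζ, η, θ}; each meets A ∖ {δ}, so x IS a limit point.
  x = ε: opens ∋ x are {δ, ε, ζ}, {δ, ε, ζ, θ}, {δ, ε, ζ, η, θ}; each meets A ∖ {ε}, so x IS a limit point.
  x = ζ: opens ∋ x are {δ, ε, ζ}, {δ, ε, ζ, θ}, {δ, ε, ζ, η, θ}; each meets A ∖ {ζ}, so x IS a limit point.
  x = η: opens ∋ x are {δ, ε, ζ, η, θ}; each meets A ∖ {η}, so x IS a limit point.
  x = θ: opens ∋ x are {δ, ε, ζ, θ}, {δ, ε, ζ, η, θ}; each meets A ∖ {θ}, so x IS a limit point.
Collecting: A' = {δ, ε, ζ, η, θ}.


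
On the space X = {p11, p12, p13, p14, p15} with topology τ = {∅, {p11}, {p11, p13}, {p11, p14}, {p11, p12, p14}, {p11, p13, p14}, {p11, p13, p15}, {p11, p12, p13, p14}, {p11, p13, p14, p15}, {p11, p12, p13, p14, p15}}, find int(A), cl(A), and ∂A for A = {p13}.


int(A) = ∅, cl(A) = {p13, p15}, ∂A = {p13, p15}.

Closed sets in (X, τ) are complements of opens:
  closed(X, τ) = {∅, {p12}, {p15}, {p12, p14}, {p12, p15}, {p13, p15}, {p12, p13, p15}, {p12, p14, p15}, {p12, p13, p14, p15}, {p11, p12, p13, p14, p15}}.
int(A) = ⋃ {U ∈ τ : U ⊆ A}. Opens contained in A: ∅.
Taking the union of these: int(A) = ∅.
cl(A) = ⋂ {C closed : A ⊆ C}. Closed sets containing A: {p13, p15}, {p12, p13, p15}, {p12, p13, p14, p15}, {p11, p12, p13, p14, p15}.
Intersecting these: cl(A) = {p13, p15}.
∂A = cl(A) ∖ int(A) = {p13, p15} ∖ ∅ = {p13, p15}.


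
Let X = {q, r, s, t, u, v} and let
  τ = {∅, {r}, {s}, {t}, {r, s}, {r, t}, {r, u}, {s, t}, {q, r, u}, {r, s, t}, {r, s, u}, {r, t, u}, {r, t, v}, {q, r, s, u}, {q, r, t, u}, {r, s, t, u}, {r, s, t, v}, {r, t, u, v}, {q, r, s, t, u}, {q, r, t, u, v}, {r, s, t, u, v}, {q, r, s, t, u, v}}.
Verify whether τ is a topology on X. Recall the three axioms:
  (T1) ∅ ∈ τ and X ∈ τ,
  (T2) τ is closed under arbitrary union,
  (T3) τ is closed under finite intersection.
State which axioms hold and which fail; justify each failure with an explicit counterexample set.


τ IS a topology on X.

Axiom (T1): ∅ ∈ τ? Yes; X ∈ τ? Yes.
Axiom (T2/T3): check pairwise unions and intersections of members of τ.
All pairwise intersections and unions checked — each lies in τ. Therefore τ satisfies (T1), (T2), (T3): it IS a topology on X.


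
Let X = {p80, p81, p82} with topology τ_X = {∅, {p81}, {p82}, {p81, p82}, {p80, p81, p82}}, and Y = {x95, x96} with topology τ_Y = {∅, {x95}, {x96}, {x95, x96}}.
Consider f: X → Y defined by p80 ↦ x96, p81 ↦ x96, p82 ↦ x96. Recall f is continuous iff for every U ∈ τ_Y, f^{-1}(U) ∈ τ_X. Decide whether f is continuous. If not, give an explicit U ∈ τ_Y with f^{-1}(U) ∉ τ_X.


f IS continuous.

Compute f^{-1}(U) for each U ∈ τ_Y:
  U = ∅: f^{-1}(U) = ∅ ∈ τ_X ✓.
  U = {x95}: f^{-1}(U) = ∅ ∈ τ_X ✓.
  U = {x96}: f^{-1}(U) = {p80, p81, p82} ∈ τ_X ✓.
  U = {x95, x96}: f^{-1}(U) = {p80, p81, p82} ∈ τ_X ✓.
Every preimage lies in τ_X, so f IS continuous.


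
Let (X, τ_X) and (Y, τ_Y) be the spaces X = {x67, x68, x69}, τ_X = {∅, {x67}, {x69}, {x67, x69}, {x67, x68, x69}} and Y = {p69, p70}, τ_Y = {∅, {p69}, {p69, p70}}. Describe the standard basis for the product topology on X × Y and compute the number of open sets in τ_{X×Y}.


Basis B = {∅ × ∅, {x67} × {p69}, {x69} × {p69}, {x67} × {p69, p70}, {x67, x69} × {p69}, {x69} × {p69, p70}, {x67, x68, x69} × {p69}, {x67, x69} × {p69, p70}, {x67, x68, x69} × {p69, p70}}; |τ_{X×Y}| = 14.

Enumerate products U × V with U ∈ τ_X, V ∈ τ_Y (deduplicated):
  ∅ × ∅ = {} (∅)
  {x67} × {p69} = {(x67,p69)}
  {x69} × {p69} = {(x69,p69)}
  {x67} × {p69, p70} = {(x67,p69), (x67,p70)}
  {x67, x69} × {p69} = {(x67,p69), (x69,p69)}
  {x69} × {p69, p70} = {(x69,p69), (x69,p70)}
  {x67, x68, x69} × {p69} = {(x67,p69), (x68,p69), (x69,p69)}
  {x67, x69} × {p69, p70} = {(x67,p69), (x67,p70), (x69,p69), (x69,p70)}
  {x67, x68, x69} × {p69, p70} = {(x67,p69), (x67,p70), (x68,p69), (x68,p70), (x69,p69), (x69,p70)}
These 9 distinct sets form the basis B.
Close under arbitrary unions to get τ_{X×Y}; counting gives |τ_{X×Y}| = 14.


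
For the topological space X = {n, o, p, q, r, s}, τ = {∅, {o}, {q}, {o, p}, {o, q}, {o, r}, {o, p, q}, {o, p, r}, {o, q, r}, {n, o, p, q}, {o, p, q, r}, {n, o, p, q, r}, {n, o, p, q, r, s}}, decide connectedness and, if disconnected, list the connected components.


(X, τ) is connected.

Find clopen sets (U ∈ τ with X ∖ U ∈ τ):
  U = ∅, X ∖ U = {n, o, p, q, r, s} — both open, so U is clopen.
  U = {n, o, p, q, r, s}, X ∖ U = ∅ — both open, so U is clopen.
Only trivial clopens (∅ and X) exist, so (X, τ) is connected.
Compute connected components by grouping points that agree on all clopens:
  component: {n, o, p, q, r, s}


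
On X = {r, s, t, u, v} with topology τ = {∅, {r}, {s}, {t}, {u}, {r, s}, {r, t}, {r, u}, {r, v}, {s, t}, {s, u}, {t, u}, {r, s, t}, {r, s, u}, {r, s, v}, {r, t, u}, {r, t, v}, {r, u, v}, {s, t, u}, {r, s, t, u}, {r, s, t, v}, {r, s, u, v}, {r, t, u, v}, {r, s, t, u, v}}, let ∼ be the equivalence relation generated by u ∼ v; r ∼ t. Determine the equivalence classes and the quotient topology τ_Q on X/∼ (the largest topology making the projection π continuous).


X/∼ = {[r=t], [s], [u=v]}; |τ_Q| = 6.

Equivalence classes: [r=t], [s], [u=v].
Quotient map π: X → X/∼ sends r ↦ [r=t], s ↦ [s], t ↦ [r=t], u ↦ [u=v], v ↦ [u=v].
For each subset V ⊆ X/∼, compute π^{-1}(V) ⊆ X and check whether π^{-1}(V) ∈ τ. V is open in τ_Q iff π^{-1}(V) ∈ τ.
  V = {}: π^{-1}(V) = ∅ ∈ τ ✓.
  V = {[r=t]}: π^{-1}(V) = {r, t} ∈ τ ✓.
  V = {[s]}: π^{-1}(V) = {s} ∈ τ ✓.
  V = {[r=t], [s]}: π^{-1}(V) = {r, s, t} ∈ τ ✓.
  V = {[u=v]}: π^{-1}(V) = {u, v} ∉ τ ✗.
  V = {[r=t], [u=v]}: π^{-1}(V) = {r, t, u, v} ∈ τ ✓.
  V = {[s], [u=v]}: π^{-1}(V) = {s, u, v} ∉ τ ✗.
  V = {[r=t], [s], [u=v]}: π^{-1}(V) = {r, s, t, u, v} ∈ τ ✓.
Open sets in the quotient: τ_Q = {{}, {[r=t]}, {[s]}, {[r=t], [s]}, {[r=t], [u=v]}, {[r=t], [s], [u=v]}} (6 elements).


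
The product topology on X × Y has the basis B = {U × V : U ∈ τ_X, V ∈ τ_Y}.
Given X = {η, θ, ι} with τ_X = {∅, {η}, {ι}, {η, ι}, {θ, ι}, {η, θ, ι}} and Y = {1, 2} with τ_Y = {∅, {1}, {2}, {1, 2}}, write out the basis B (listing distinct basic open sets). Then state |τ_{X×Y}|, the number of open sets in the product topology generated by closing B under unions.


Basis B = {∅ × ∅, {η} × {1}, {η} × {2}, {ι} × {1}, {ι} × {2}, {η} × {1, 2}, {η, ι} × {1}, {η, ι} × {2}, {θ, ι} × {1}, {θ, ι} × {2}, {ι} × {1, 2}, {η, θ, ι} × {1}, {η, θ, ι} × {2}, {η, ι} × {1, 2}, {θ, ι} × {1, 2}, {η, θ, ι} × {1, 2}}; |τ_{X×Y}| = 36.

Enumerate products U × V with U ∈ τ_X, V ∈ τ_Y (deduplicated):
  ∅ × ∅ = {} (∅)
  {η} × {1} = {(η,1)}
  {η} × {2} = {(η,2)}
  {ι} × {1} = {(ι,1)}
  {ι} × {2} = {(ι,2)}
  {η} × {1, 2} = {(η,1), (η,2)}
  {η, ι} × {1} = {(η,1), (ι,1)}
  {η, ι} × {2} = {(η,2), (ι,2)}
  {θ, ι} × {1} = {(θ,1), (ι,1)}
  {θ, ι} × {2} = {(θ,2), (ι,2)}
  {ι} × {1, 2} = {(ι,1), (ι,2)}
  {η, θ, ι} × {1} = {(η,1), (θ,1), (ι,1)}
  {η, θ, ι} × {2} = {(η,2), (θ,2), (ι,2)}
  {η, ι} × {1, 2} = {(η,1), (η,2), (ι,1), (ι,2)}
  {θ, ι} × {1, 2} = {(θ,1), (θ,2), (ι,1), (ι,2)}
  {η, θ, ι} × {1, 2} = {(η,1), (η,2), (θ,1), (θ,2), (ι,1), (ι,2)}
These 16 distinct sets form the basis B.
Close under arbitrary unions to get τ_{X×Y}; counting gives |τ_{X×Y}| = 36.


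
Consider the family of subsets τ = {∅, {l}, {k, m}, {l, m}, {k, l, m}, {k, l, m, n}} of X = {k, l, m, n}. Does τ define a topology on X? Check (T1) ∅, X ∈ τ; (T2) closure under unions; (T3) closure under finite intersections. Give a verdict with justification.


τ is NOT a topology on X.

Axiom (T1): ∅ ∈ τ? Yes; X ∈ τ? Yes.
Axiom (T2/T3): check pairwise unions and intersections of members of τ.
Counterexample for (T3): {k, m} ∩ {l, m} = {m} ∉ τ. Therefore τ is NOT a topology.


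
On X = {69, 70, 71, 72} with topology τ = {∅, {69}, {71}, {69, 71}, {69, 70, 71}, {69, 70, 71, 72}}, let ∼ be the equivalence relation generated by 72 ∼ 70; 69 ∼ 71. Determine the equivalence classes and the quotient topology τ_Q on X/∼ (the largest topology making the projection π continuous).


X/∼ = {[69=71], [70=72]}; |τ_Q| = 3.

Equivalence classes: [69=71], [70=72].
Quotient map π: X → X/∼ sends 69 ↦ [69=71], 70 ↦ [70=72], 71 ↦ [69=71], 72 ↦ [70=72].
For each subset V ⊆ X/∼, compute π^{-1}(V) ⊆ X and check whether π^{-1}(V) ∈ τ. V is open in τ_Q iff π^{-1}(V) ∈ τ.
  V = {}: π^{-1}(V) = ∅ ∈ τ ✓.
  V = {[69=71]}: π^{-1}(V) = {69, 71} ∈ τ ✓.
  V = {[70=72]}: π^{-1}(V) = {70, 72} ∉ τ ✗.
  V = {[69=71], [70=72]}: π^{-1}(V) = {69, 70, 71, 72} ∈ τ ✓.
Open sets in the quotient: τ_Q = {{}, {[69=71]}, {[69=71], [70=72]}} (3 elements).


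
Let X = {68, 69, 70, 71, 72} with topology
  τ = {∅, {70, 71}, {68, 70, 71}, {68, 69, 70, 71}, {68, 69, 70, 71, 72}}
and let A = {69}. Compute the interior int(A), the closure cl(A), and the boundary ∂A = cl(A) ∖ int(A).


int(A) = ∅, cl(A) = {69, 72}, ∂A = {69, 72}.

Closed sets in (X, τ) are complements of opens:
  closed(X, τ) = {∅, {72}, {69, 72}, {68, 69, 72}, {68, 69, 70, 71, 72}}.
int(A) = ⋃ {U ∈ τ : U ⊆ A}. Opens contained in A: ∅.
Taking the union of these: int(A) = ∅.
cl(A) = ⋂ {C closed : A ⊆ C}. Closed sets containing A: {69, 72}, {68, 69, 72}, {68, 69, 70, 71, 72}.
Intersecting these: cl(A) = {69, 72}.
∂A = cl(A) ∖ int(A) = {69, 72} ∖ ∅ = {69, 72}.


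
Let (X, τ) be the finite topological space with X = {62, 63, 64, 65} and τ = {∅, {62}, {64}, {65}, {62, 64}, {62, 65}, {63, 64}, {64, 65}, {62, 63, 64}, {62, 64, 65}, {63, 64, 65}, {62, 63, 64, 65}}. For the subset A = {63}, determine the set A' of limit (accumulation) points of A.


A' = ∅

For each x ∈ X, list the open sets U ∈ τ with x ∈ U, then check whether U ∩ (A ∖ {x}) ≠ ∅ for every such U.
  x = 62: open {62} ∋ x has {62} ∩ (A ∖ {62}) = ∅, so x is NOT a limit point.
  x = 63: open {63, 64} ∋ x has {63, 64} ∩ (A ∖ {63}) = ∅, so x is NOT a limit point.
  x = 64: open {64} ∋ x has {64} ∩ (A ∖ {64}) = ∅, so x is NOT a limit point.
  x = 65: open {65} ∋ x has {65} ∩ (A ∖ {65}) = ∅, so x is NOT a limit point.
Collecting: A' = ∅.


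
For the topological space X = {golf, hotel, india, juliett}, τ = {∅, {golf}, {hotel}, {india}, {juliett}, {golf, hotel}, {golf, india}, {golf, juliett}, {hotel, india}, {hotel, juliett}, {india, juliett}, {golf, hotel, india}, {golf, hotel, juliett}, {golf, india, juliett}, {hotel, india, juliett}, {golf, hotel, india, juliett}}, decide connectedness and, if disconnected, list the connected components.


(X, τ) is disconnected; components = [{golf}, {hotel}, {india}, {juliett}].

Find clopen sets (U ∈ τ with X ∖ U ∈ τ):
  U = ∅, X ∖ U = {golf, hotel, india, juliett} — both open, so U is clopen.
  U = {golf}, X ∖ U = {hotel, india, juliett} — both open, so U is clopen.
  U = {hotel}, X ∖ U = {golf, india, juliett} — both open, so U is clopen.
  U = {india}, X ∖ U = {golf, hotel, juliett} — both open, so U is clopen.
  U = {juliett}, X ∖ U = {golf, hotel, india} — both open, so U is clopen.
  U = {golf, hotel}, X ∖ U = {india, juliett} — both open, so U is clopen.
  U = {golf, india}, X ∖ U = {hotel, juliett} — both open, so U is clopen.
  U = {golf, juliett}, X ∖ U = {hotel, india} — both open, so U is clopen.
  U = {hotel, india}, X ∖ U = {golf, juliett} — both open, so U is clopen.
  U = {hotel, juliett}, X ∖ U = {golf, india} — both open, so U is clopen.
  U = {india, juliett}, X ∖ U = {golf, hotel} — both open, so U is clopen.
  U = {golf, hotel, india}, X ∖ U = {juliett} — both open, so U is clopen.
  U = {golf, hotel, juliett}, X ∖ U = {india} — both open, so U is clopen.
  U = {golf, india, juliett}, X ∖ U = {hotel} — both open, so U is clopen.
  U = {hotel, india, juliett}, X ∖ U = {golf} — both open, so U is clopen.
  U = {golf, hotel, india, juliett}, X ∖ U = ∅ — both open, so U is clopen.
Nontrivial clopen(s) exist: e.g. {golf, hotel, india}. So (X, τ) is disconnected.
Compute connected components by grouping points that agree on all clopens:
  component: {golf}
  component: {hotel}
  component: {india}
  component: {juliett}


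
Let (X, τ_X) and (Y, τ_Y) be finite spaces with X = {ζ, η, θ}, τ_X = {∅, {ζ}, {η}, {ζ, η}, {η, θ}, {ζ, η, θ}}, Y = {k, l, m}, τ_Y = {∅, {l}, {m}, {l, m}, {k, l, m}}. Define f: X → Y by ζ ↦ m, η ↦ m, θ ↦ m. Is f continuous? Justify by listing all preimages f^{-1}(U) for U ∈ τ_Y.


f IS continuous.

Compute f^{-1}(U) for each U ∈ τ_Y:
  U = ∅: f^{-1}(U) = ∅ ∈ τ_X ✓.
  U = {l}: f^{-1}(U) = ∅ ∈ τ_X ✓.
  U = {m}: f^{-1}(U) = {ζ, η, θ} ∈ τ_X ✓.
  U = {l, m}: f^{-1}(U) = {ζ, η, θ} ∈ τ_X ✓.
  U = {k, l, m}: f^{-1}(U) = {ζ, η, θ} ∈ τ_X ✓.
Every preimage lies in τ_X, so f IS continuous.


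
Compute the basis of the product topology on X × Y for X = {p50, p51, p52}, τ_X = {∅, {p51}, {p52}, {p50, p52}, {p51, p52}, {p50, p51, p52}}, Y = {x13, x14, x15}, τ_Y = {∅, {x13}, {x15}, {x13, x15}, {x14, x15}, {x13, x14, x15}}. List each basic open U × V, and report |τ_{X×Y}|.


Basis B = {∅ × ∅, {p51} × {x13}, {p51} × {x15}, {p52} × {x13}, {p52} × {x15}, {p50, p52} × {x13}, {p50, p52} × {x15}, {p51} × {x13, x15}, {p51, p52} × {x13}, {p51} × {x14, x15}, {p51, p52} × {x15}, {p52} × {x13, x15}, {p52} × {x14, x15}, {p50, p51, p52} × {x13}, {p50, p51, p52} × {x15}, {p51} × {x13, x14, x15}, {p52} × {x13, x14, x15}, {p50, p52} × {x13, x15}, {p50, p52} × {x14, x15}, {p51, p52} × {x13, x15}, {p51, p52} × {x14, x15}, {p50, p52} × {x13, x14, x15}, {p50, p51, p52} × {x13, x15}, {p50, p51, p52} × {x14, x15}, {p51, p52} × {x13, x14, x15}, {p50, p51, p52} × {x13, x14, x15}}; |τ_{X×Y}| = 108.

Enumerate products U × V with U ∈ τ_X, V ∈ τ_Y (deduplicated):
  ∅ × ∅ = {} (∅)
  {p51} × {x13} = {(p51,x13)}
  {p51} × {x15} = {(p51,x15)}
  {p52} × {x13} = {(p52,x13)}
  {p52} × {x15} = {(p52,x15)}
  {p50, p52} × {x13} = {(p50,x13), (p52,x13)}
  {p50, p52} × {x15} = {(p50,x15), (p52,x15)}
  {p51} × {x13, x15} = {(p51,x13), (p51,x15)}
  {p51, p52} × {x13} = {(p51,x13), (p52,x13)}
  {p51} × {x14, x15} = {(p51,x14), (p51,x15)}
  {p51, p52} × {x15} = {(p51,x15), (p52,x15)}
  {p52} × {x13, x15} = {(p52,x13), (p52,x15)}
  {p52} × {x14, x15} = {(p52,x14), (p52,x15)}
  {p50, p51, p52} × {x13} = {(p50,x13), (p51,x13), (p52,x13)}
  {p50, p51, p52} × {x15} = {(p50,x15), (p51,x15), (p52,x15)}
  {p51} × {x13, x14, x15} = {(p51,x13), (p51,x14), (p51,x15)}
  {p52} × {x13, x14, x15} = {(p52,x13), (p52,x14), (p52,x15)}
  {p50, p52} × {x13, x15} = {(p50,x13), (p50,x15), (p52,x13), (p52,x15)}
  {p50, p52} × {x14, x15} = {(p50,x14), (p50,x15), (p52,x14), (p52,x15)}
  {p51, p52} × {x13, x15} = {(p51,x13), (p51,x15), (p52,x13), (p52,x15)}
  {p51, p52} × {x14, x15} = {(p51,x14), (p51,x15), (p52,x14), (p52,x15)}
  {p50, p52} × {x13, x14, x15} = {(p50,x13), (p50,x14), (p50,x15), (p52,x13), (p52,x14), (p52,x15)}
  {p50, p51, p52} × {x13, x15} = {(p50,x13), (p50,x15), (p51,x13), (p51,x15), (p52,x13), (p52,x15)}
  {p50, p51, p52} × {x14, x15} = {(p50,x14), (p50,x15), (p51,x14), (p51,x15), (p52,x14), (p52,x15)}
  {p51, p52} × {x13, x14, x15} = {(p51,x13), (p51,x14), (p51,x15), (p52,x13), (p52,x14), (p52,x15)}
  {p50, p51, p52} × {x13, x14, x15} = {(p50,x13), (p50,x14), (p50,x15), (p51,x13), (p51,x14), (p51,x15), (p52,x13), (p52,x14), (p52,x15)}
These 26 distinct sets form the basis B.
Close under arbitrary unions to get τ_{X×Y}; counting gives |τ_{X×Y}| = 108.


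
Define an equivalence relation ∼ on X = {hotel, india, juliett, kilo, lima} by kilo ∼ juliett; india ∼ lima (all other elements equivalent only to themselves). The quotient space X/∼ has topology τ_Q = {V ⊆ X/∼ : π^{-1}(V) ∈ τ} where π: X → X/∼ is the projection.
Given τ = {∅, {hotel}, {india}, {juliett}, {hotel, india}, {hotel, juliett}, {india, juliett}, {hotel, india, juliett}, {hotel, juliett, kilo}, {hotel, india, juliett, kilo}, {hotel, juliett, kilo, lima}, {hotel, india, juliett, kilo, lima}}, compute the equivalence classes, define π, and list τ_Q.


X/∼ = {[hotel], [india=lima], [juliett=kilo]}; |τ_Q| = 4.

Equivalence classes: [hotel], [india=lima], [juliett=kilo].
Quotient map π: X → X/∼ sends hotel ↦ [hotel], india ↦ [india=lima], juliett ↦ [juliett=kilo], kilo ↦ [juliett=kilo], lima ↦ [india=lima].
For each subset V ⊆ X/∼, compute π^{-1}(V) ⊆ X and check whether π^{-1}(V) ∈ τ. V is open in τ_Q iff π^{-1}(V) ∈ τ.
  V = {}: π^{-1}(V) = ∅ ∈ τ ✓.
  V = {[hotel]}: π^{-1}(V) = {hotel} ∈ τ ✓.
  V = {[india=lima]}: π^{-1}(V) = {india, lima} ∉ τ ✗.
  V = {[hotel], [india=lima]}: π^{-1}(V) = {hotel, india, lima} ∉ τ ✗.
  V = {[juliett=kilo]}: π^{-1}(V) = {juliett, kilo} ∉ τ ✗.
  V = {[hotel], [juliett=kilo]}: π^{-1}(V) = {hotel, juliett, kilo} ∈ τ ✓.
  V = {[india=lima], [juliett=kilo]}: π^{-1}(V) = {india, juliett, kilo, lima} ∉ τ ✗.
  V = {[hotel], [india=lima], [juliett=kilo]}: π^{-1}(V) = {hotel, india, juliett, kilo, lima} ∈ τ ✓.
Open sets in the quotient: τ_Q = {{}, {[hotel]}, {[hotel], [juliett=kilo]}, {[hotel], [india=lima], [juliett=kilo]}} (4 elements).


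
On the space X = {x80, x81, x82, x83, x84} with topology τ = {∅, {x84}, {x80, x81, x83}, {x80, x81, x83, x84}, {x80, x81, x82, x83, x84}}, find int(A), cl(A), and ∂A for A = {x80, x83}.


int(A) = ∅, cl(A) = {x80, x81, x82, x83}, ∂A = {x80, x81, x82, x83}.

Closed sets in (X, τ) are complements of opens:
  closed(X, τ) = {∅, {x82}, {x82, x84}, {x80, x81, x82, x83}, {x80, x81, x82, x83, x84}}.
int(A) = ⋃ {U ∈ τ : U ⊆ A}. Opens contained in A: ∅.
Taking the union of these: int(A) = ∅.
cl(A) = ⋂ {C closed : A ⊆ C}. Closed sets containing A: {x80, x81, x82, x83}, {x80, x81, x82, x83, x84}.
Intersecting these: cl(A) = {x80, x81, x82, x83}.
∂A = cl(A) ∖ int(A) = {x80, x81, x82, x83} ∖ ∅ = {x80, x81, x82, x83}.


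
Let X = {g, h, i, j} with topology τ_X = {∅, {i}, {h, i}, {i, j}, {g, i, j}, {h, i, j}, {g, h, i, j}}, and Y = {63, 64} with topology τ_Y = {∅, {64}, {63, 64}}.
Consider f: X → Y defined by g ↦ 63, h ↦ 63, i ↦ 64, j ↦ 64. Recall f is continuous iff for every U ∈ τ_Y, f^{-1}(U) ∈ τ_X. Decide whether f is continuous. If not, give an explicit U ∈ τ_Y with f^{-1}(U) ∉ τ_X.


f IS continuous.

Compute f^{-1}(U) for each U ∈ τ_Y:
  U = ∅: f^{-1}(U) = ∅ ∈ τ_X ✓.
  U = {64}: f^{-1}(U) = {i, j} ∈ τ_X ✓.
  U = {63, 64}: f^{-1}(U) = {g, h, i, j} ∈ τ_X ✓.
Every preimage lies in τ_X, so f IS continuous.


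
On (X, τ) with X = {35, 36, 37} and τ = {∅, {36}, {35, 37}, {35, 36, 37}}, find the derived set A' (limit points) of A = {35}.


A' = {37}

For each x ∈ X, list the open sets U ∈ τ with x ∈ U, then check whether U ∩ (A ∖ {x}) ≠ ∅ for every such U.
  x = 35: open {35, 37} ∋ x has {35, 37} ∩ (A ∖ {35}) = ∅, so x is NOT a limit point.
  x = 36: open {36} ∋ x has {36} ∩ (A ∖ {36}) = ∅, so x is NOT a limit point.
  x = 37: opens ∋ x are {35, 37}, {35, 36, 37}; each meets A ∖ {37}, so x IS a limit point.
Collecting: A' = {37}.


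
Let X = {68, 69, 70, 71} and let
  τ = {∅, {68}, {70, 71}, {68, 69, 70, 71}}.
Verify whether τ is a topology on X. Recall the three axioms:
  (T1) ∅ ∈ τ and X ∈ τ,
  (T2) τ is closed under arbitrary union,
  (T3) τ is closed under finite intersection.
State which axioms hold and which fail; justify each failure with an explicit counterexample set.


τ is NOT a topology on X.

Axiom (T1): ∅ ∈ τ? Yes; X ∈ τ? Yes.
Axiom (T2/T3): check pairwise unions and intersections of members of τ.
Counterexample for (T2): {68} ∪ {70, 71} = {68, 70, 71} ∉ τ. Therefore τ is NOT a topology.


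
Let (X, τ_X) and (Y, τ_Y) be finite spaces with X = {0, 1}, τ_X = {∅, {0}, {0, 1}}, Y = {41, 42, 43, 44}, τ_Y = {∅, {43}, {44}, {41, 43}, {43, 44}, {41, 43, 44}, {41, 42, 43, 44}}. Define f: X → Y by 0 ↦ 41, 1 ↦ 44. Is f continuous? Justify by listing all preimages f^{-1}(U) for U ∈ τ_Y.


f is NOT continuous.

Compute f^{-1}(U) for each U ∈ τ_Y:
  U = ∅: f^{-1}(U) = ∅ ∈ τ_X ✓.
  U = {43}: f^{-1}(U) = ∅ ∈ τ_X ✓.
  U = {44}: f^{-1}(U) = {1} ∉ τ_X ✗.
  U = {41, 43}: f^{-1}(U) = {0} ∈ τ_X ✓.
  U = {43, 44}: f^{-1}(U) = {1} ∉ τ_X ✗.
  U = {41, 43, 44}: f^{-1}(U) = {0, 1} ∈ τ_X ✓.
  U = {41, 42, 43, 44}: f^{-1}(U) = {0, 1} ∈ τ_X ✓.
Found U = {44} with f^{-1}(U) = {1} not in τ_X. Therefore f is NOT continuous.


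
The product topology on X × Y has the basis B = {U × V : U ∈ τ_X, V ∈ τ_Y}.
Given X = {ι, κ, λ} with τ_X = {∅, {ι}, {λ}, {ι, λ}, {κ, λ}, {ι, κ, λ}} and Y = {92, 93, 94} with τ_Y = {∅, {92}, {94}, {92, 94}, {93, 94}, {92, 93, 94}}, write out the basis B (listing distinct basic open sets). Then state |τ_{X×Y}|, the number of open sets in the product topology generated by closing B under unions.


Basis B = {∅ × ∅, {ι} × {92}, {ι} × {94}, {λ} × {92}, {λ} × {94}, {ι} × {92, 94}, {ι, λ} × {92}, {ι} × {93, 94}, {ι, λ} × {94}, {κ, λ} × {92}, {κ, λ} × {94}, {λ} × {92, 94}, {λ} × {93, 94}, {ι} × {92, 93, 94}, {ι, κ, λ} × {92}, {ι, κ, λ} × {94}, {λ} × {92, 93, 94}, {ι, λ} × {92, 94}, {ι, λ} × {93, 94}, {κ, λ} × {92, 94}, {κ, λ} × {93, 94}, {ι, λ} × {92, 93, 94}, {ι, κ, λ} × {92, 94}, {ι, κ, λ} × {93, 94}, {κ, λ} × {92, 93, 94}, {ι, κ, λ} × {92, 93, 94}}; |τ_{X×Y}| = 108.

Enumerate products U × V with U ∈ τ_X, V ∈ τ_Y (deduplicated):
  ∅ × ∅ = {} (∅)
  {ι} × {92} = {(ι,92)}
  {ι} × {94} = {(ι,94)}
  {λ} × {92} = {(λ,92)}
  {λ} × {94} = {(λ,94)}
  {ι} × {92, 94} = {(ι,92), (ι,94)}
  {ι, λ} × {92} = {(ι,92), (λ,92)}
  {ι} × {93, 94} = {(ι,93), (ι,94)}
  {ι, λ} × {94} = {(ι,94), (λ,94)}
  {κ, λ} × {92} = {(κ,92), (λ,92)}
  {κ, λ} × {94} = {(κ,94), (λ,94)}
  {λ} × {92, 94} = {(λ,92), (λ,94)}
  {λ} × {93, 94} = {(λ,93), (λ,94)}
  {ι} × {92, 93, 94} = {(ι,92), (ι,93), (ι,94)}
  {ι, κ, λ} × {92} = {(ι,92), (κ,92), (λ,92)}
  {ι, κ, λ} × {94} = {(ι,94), (κ,94), (λ,94)}
  {λ} × {92, 93, 94} = {(λ,92), (λ,93), (λ,94)}
  {ι, λ} × {92, 94} = {(ι,92), (ι,94), (λ,92), (λ,94)}
  {ι, λ} × {93, 94} = {(ι,93), (ι,94), (λ,93), (λ,94)}
  {κ, λ} × {92, 94} = {(κ,92), (κ,94), (λ,92), (λ,94)}
  {κ, λ} × {93, 94} = {(κ,93), (κ,94), (λ,93), (λ,94)}
  {ι, λ} × {92, 93, 94} = {(ι,92), (ι,93), (ι,94), (λ,92), (λ,93), (λ,94)}
  {ι, κ, λ} × {92, 94} = {(ι,92), (ι,94), (κ,92), (κ,94), (λ,92), (λ,94)}
  {ι, κ, λ} × {93, 94} = {(ι,93), (ι,94), (κ,93), (κ,94), (λ,93), (λ,94)}
  {κ, λ} × {92, 93, 94} = {(κ,92), (κ,93), (κ,94), (λ,92), (λ,93), (λ,94)}
  {ι, κ, λ} × {92, 93, 94} = {(ι,92), (ι,93), (ι,94), (κ,92), (κ,93), (κ,94), (λ,92), (λ,93), (λ,94)}
These 26 distinct sets form the basis B.
Close under arbitrary unions to get τ_{X×Y}; counting gives |τ_{X×Y}| = 108.


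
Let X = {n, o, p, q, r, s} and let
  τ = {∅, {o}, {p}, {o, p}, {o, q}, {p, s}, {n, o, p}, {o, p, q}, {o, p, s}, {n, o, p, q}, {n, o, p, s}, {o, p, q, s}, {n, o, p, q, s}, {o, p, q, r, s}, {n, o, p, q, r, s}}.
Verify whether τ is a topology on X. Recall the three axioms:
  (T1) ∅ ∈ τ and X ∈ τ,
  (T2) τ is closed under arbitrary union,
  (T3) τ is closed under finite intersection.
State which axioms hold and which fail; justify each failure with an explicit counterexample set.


τ IS a topology on X.

Axiom (T1): ∅ ∈ τ? Yes; X ∈ τ? Yes.
Axiom (T2/T3): check pairwise unions and intersections of members of τ.
All pairwise intersections and unions checked — each lies in τ. Therefore τ satisfies (T1), (T2), (T3): it IS a topology on X.
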